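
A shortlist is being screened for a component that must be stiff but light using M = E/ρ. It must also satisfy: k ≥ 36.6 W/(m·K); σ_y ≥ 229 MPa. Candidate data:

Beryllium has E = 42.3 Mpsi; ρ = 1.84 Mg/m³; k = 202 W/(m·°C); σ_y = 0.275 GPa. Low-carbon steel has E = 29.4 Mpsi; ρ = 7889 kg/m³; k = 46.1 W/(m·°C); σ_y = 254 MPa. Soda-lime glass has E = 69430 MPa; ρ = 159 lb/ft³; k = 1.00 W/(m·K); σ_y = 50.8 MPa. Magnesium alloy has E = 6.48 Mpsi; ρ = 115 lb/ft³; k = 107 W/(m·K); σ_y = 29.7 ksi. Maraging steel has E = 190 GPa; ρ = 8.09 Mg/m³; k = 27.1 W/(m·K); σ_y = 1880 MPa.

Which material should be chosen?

Screen on constraints: k ≥ 36.6 W/(m·K); σ_y ≥ 229 MPa. Survivors: beryllium, low-carbon steel.
Normalizing units and computing the index:
  beryllium: E = 291.6 GPa, ρ = 1840 kg/m³
  low-carbon steel: E = 202.7 GPa, ρ = 7889 kg/m³
  beryllium: M = 159 MN·m/kg
  low-carbon steel: M = 25.7 MN·m/kg
Beryllium has the largest M.

beryllium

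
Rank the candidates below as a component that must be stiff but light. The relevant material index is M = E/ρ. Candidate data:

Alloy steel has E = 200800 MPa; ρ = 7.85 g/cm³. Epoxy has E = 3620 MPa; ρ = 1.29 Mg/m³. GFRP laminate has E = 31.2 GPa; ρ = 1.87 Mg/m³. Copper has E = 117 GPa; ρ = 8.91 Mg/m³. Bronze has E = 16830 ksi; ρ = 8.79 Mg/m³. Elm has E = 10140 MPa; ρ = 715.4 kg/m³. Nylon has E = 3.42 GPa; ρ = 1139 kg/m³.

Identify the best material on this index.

Normalizing units and computing the index:
  alloy steel: E = 200.8 GPa, ρ = 7850 kg/m³
  epoxy: E = 3.620 GPa, ρ = 1290 kg/m³
  GFRP laminate: E = 31.20 GPa, ρ = 1870 kg/m³
  copper: E = 117.0 GPa, ρ = 8910 kg/m³
  bronze: E = 116.0 GPa, ρ = 8790 kg/m³
  elm: E = 10.14 GPa, ρ = 715.4 kg/m³
  nylon: E = 3.420 GPa, ρ = 1139 kg/m³
  alloy steel: M = 25.6 MN·m/kg
  GFRP laminate: M = 16.7 MN·m/kg
  elm: M = 14.2 MN·m/kg
  bronze: M = 13.2 MN·m/kg
  copper: M = 13.1 MN·m/kg
  nylon: M = 3.00 MN·m/kg
  epoxy: M = 2.81 MN·m/kg
The maximum is for alloy steel.

alloy steel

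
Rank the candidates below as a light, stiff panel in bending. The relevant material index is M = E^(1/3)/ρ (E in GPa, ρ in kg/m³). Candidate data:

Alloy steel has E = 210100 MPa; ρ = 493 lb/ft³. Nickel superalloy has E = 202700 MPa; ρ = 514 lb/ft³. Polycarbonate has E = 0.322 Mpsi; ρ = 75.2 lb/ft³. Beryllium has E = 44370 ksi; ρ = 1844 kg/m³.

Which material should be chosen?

beryllium

Putting every candidate on a common basis:
  alloy steel: E = 210.1 GPa, ρ = 7897 kg/m³
  nickel superalloy: E = 202.7 GPa, ρ = 8233 kg/m³
  polycarbonate: E = 2.220 GPa, ρ = 1205 kg/m³
  beryllium: E = 305.9 GPa, ρ = 1844 kg/m³
  beryllium: M = 3.65×10⁻³
  polycarbonate: M = 1.08×10⁻³
  alloy steel: M = 0.753×10⁻³
  nickel superalloy: M = 0.713×10⁻³
The maximum is for beryllium.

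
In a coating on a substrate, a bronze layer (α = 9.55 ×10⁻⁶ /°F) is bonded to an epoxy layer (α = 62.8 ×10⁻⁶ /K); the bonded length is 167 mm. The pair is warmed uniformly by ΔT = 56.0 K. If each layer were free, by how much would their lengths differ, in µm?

427 µm

bronze: α = 9.55×10⁻⁶/°F × 9/5 = 17.2×10⁻⁶/K.
Δα = |17.2 − 62.8|×10⁻⁶/K = 45.6×10⁻⁶/K.
ΔL_mismatch = Δα·L·ΔT = 45.6×10⁻⁶ × 167.0 mm × 56.0 K = 427 µm.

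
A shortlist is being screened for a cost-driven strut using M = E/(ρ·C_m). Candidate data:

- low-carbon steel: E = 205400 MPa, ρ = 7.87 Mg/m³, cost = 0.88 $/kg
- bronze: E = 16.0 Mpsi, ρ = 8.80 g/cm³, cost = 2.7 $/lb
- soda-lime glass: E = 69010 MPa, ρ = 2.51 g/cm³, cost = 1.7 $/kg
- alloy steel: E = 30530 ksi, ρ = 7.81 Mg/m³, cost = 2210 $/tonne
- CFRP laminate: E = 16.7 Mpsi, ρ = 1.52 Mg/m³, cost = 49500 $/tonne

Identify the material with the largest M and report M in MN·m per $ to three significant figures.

low-carbon steel, M = 29.7 MN·m per $

Putting every candidate on a common basis:
  low-carbon steel: E = 205.4 GPa, ρ = 7870 kg/m³, cost = 0.8800 $/kg
  bronze: E = 110.3 GPa, ρ = 8800 kg/m³, cost = 5.952 $/kg
  soda-lime glass: E = 69.01 GPa, ρ = 2510 kg/m³, cost = 1.700 $/kg
  alloy steel: E = 210.5 GPa, ρ = 7810 kg/m³, cost = 2.210 $/kg
  CFRP laminate: E = 115.1 GPa, ρ = 1520 kg/m³, cost = 49.50 $/kg
  low-carbon steel: M = 29.7 MN·m per $
  soda-lime glass: M = 16.2 MN·m per $
  alloy steel: M = 12.2 MN·m per $
  bronze: M = 2.11 MN·m per $
  CFRP laminate: M = 1.53 MN·m per $
The maximum is for low-carbon steel.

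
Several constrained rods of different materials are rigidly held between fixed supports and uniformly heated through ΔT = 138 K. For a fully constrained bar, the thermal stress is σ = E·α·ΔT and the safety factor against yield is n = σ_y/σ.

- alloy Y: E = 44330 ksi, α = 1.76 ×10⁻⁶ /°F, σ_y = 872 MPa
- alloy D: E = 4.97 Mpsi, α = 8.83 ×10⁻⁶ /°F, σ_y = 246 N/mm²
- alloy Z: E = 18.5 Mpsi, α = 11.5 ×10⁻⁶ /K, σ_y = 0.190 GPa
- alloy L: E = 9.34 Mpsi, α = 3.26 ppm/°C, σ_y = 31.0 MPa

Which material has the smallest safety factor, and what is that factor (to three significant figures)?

Converting E to GPa, α to ×10⁻⁶/K, σ_y to MPa, then σ and n for each:
  alloy Y: E = 305.6, α = 3.17, σ_y = 872.0 → σ = 134 MPa, n = 6.53
  alloy D: E = 34.27, α = 15.9, σ_y = 246.0 → σ = 75.2 MPa, n = 3.27
  alloy Z: E = 127.6, α = 11.5, σ_y = 190.0 → σ = 202 MPa, n = 0.939
  alloy L: E = 64.40, α = 3.26, σ_y = 31.00 → σ = 29.0 MPa, n = 1.07
Smallest n: alloy Z with n = 0.939.

alloy Z, n = 0.939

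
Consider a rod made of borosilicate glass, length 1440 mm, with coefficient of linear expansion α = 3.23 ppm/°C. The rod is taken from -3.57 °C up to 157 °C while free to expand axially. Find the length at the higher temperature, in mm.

ΔT = 157 − (-3.57) = 160.6 K.
ΔL = α·L₀·ΔT = 3.23×10⁻⁶ × 1440 mm × 160.6 K = 0.747 mm.
L = L₀ + ΔL = 1440 + 0.747 = 1440.7 mm.

1440.7 mm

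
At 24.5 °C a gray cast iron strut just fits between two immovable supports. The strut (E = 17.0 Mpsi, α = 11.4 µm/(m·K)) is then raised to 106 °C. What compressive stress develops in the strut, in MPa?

E = 17.0 Mpsi = 117.2 GPa.
ΔT = 81.50 K. Constrained thermal stress σ = E·α·ΔT = 117.2×10³ MPa × 11.4×10⁻⁶ × 81.50 = 109 MPa (compressive).

109 MPa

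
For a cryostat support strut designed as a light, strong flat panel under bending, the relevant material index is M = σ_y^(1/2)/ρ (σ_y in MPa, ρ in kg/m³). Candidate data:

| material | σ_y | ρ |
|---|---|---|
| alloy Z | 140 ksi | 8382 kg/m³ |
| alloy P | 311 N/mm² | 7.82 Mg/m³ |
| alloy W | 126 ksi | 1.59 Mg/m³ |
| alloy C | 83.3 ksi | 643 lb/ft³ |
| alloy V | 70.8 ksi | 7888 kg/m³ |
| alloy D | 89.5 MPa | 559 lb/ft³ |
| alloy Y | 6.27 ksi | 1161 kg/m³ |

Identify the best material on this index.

alloy W

In SI units:
  alloy Z: σ_y = 965.3 MPa, ρ = 8382 kg/m³
  alloy P: σ_y = 311.0 MPa, ρ = 7820 kg/m³
  alloy W: σ_y = 868.7 MPa, ρ = 1590 kg/m³
  alloy C: σ_y = 574.3 MPa, ρ = 10300 kg/m³
  alloy V: σ_y = 488.1 MPa, ρ = 7888 kg/m³
  alloy D: σ_y = 89.50 MPa, ρ = 8954 kg/m³
  alloy Y: σ_y = 43.23 MPa, ρ = 1161 kg/m³
  alloy W: M = 18.5×10⁻³
  alloy Y: M = 5.66×10⁻³
  alloy Z: M = 3.71×10⁻³
  alloy V: M = 2.80×10⁻³
  alloy C: M = 2.33×10⁻³
  alloy P: M = 2.26×10⁻³
  alloy D: M = 1.06×10⁻³
The maximum is for alloy W.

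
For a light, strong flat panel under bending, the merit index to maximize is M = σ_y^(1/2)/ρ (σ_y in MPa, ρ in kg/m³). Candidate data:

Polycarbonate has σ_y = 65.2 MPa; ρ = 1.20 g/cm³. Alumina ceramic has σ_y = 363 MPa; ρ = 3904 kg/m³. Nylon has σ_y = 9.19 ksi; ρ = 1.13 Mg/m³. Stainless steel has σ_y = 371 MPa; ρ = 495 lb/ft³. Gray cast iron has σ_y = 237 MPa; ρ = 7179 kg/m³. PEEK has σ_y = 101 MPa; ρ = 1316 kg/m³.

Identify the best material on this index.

Normalizing units and computing the index:
  polycarbonate: σ_y = 65.20 MPa, ρ = 1200 kg/m³
  alumina ceramic: σ_y = 363.0 MPa, ρ = 3904 kg/m³
  nylon: σ_y = 63.36 MPa, ρ = 1130 kg/m³
  stainless steel: σ_y = 371.0 MPa, ρ = 7929 kg/m³
  gray cast iron: σ_y = 237.0 MPa, ρ = 7179 kg/m³
  PEEK: σ_y = 101.0 MPa, ρ = 1316 kg/m³
  PEEK: M = 7.64×10⁻³
  nylon: M = 7.04×10⁻³
  polycarbonate: M = 6.73×10⁻³
  alumina ceramic: M = 4.88×10⁻³
  stainless steel: M = 2.43×10⁻³
  gray cast iron: M = 2.14×10⁻³
PEEK ranks first.

PEEK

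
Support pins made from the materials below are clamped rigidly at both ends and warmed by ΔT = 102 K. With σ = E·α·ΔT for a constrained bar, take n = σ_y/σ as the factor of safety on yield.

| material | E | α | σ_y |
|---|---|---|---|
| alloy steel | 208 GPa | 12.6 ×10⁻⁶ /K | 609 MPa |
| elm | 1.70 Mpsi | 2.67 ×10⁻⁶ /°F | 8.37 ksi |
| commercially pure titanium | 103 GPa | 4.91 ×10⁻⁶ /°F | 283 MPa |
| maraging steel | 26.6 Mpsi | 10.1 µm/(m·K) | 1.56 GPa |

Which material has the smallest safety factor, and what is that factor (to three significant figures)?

In consistent units (E in GPa, α in ×10⁻⁶/K, σ_y in MPa):
  alloy steel: E = 208.0, α = 12.6, σ_y = 609.0 → σ = 267 MPa, n = 2.28
  elm: E = 11.72, α = 4.81, σ_y = 57.71 → σ = 5.75 MPa, n = 10.0
  commercially pure titanium: E = 103.0, α = 8.84, σ_y = 283.0 → σ = 92.9 MPa, n = 3.05
  maraging steel: E = 183.4, α = 10.1, σ_y = 1560 → σ = 189 MPa, n = 8.26
The minimum is alloy steel at n = 2.28.

alloy steel, n = 2.28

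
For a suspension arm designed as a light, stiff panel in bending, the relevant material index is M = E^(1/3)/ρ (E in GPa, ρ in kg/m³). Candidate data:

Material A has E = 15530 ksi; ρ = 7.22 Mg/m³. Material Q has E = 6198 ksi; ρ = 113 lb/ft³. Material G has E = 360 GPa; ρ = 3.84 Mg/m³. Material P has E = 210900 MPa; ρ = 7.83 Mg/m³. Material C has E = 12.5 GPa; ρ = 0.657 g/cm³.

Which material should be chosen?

material C

Convert each candidate to consistent units, then evaluate M:
  material A: E = 107.1 GPa, ρ = 7220 kg/m³
  material Q: E = 42.73 GPa, ρ = 1810 kg/m³
  material G: E = 360.0 GPa, ρ = 3840 kg/m³
  material P: E = 210.9 GPa, ρ = 7830 kg/m³
  material C: E = 12.50 GPa, ρ = 657.0 kg/m³
  material C: M = 3.53×10⁻³
  material Q: M = 1.93×10⁻³
  material G: M = 1.85×10⁻³
  material P: M = 0.760×10⁻³
  material A: M = 0.658×10⁻³
Material C has the largest M.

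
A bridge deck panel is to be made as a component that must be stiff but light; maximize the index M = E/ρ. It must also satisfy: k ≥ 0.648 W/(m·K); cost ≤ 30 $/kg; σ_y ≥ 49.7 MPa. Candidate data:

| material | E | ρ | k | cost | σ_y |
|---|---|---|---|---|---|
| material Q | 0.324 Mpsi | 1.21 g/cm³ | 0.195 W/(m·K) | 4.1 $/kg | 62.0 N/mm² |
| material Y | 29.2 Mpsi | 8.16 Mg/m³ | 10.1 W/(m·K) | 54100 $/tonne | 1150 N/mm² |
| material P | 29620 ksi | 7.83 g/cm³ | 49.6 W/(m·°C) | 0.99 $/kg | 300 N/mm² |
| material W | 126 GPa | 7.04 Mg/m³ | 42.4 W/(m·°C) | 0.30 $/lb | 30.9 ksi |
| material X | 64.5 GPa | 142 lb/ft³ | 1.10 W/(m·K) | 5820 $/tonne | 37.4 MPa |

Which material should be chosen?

Screen on constraints: k ≥ 0.648 W/(m·K); cost ≤ 30 $/kg; σ_y ≥ 49.7 MPa. Survivors: material P, material W.
In SI units:
  material P: E = 204.2 GPa, ρ = 7830 kg/m³
  material W: E = 126.0 GPa, ρ = 7040 kg/m³
  material P: M = 26.1 MN·m/kg
  material W: M = 17.9 MN·m/kg
Material P has the largest M.

material P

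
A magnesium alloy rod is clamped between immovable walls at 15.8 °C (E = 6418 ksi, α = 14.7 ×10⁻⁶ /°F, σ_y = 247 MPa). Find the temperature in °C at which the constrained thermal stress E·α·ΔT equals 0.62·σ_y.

E = 6418 ksi = 44.25 GPa.
α = 14.7×10⁻⁶/°F × 9/5 = 26.5×10⁻⁶/K.
E·α·ΔT = 153.1 MPa ⇒ ΔT = 153.1 / (44.25×10³ × 26.5×10⁻⁶) = 130.8 K.
T = 15.8 + 130.8 = 146.6 °C.

147 °C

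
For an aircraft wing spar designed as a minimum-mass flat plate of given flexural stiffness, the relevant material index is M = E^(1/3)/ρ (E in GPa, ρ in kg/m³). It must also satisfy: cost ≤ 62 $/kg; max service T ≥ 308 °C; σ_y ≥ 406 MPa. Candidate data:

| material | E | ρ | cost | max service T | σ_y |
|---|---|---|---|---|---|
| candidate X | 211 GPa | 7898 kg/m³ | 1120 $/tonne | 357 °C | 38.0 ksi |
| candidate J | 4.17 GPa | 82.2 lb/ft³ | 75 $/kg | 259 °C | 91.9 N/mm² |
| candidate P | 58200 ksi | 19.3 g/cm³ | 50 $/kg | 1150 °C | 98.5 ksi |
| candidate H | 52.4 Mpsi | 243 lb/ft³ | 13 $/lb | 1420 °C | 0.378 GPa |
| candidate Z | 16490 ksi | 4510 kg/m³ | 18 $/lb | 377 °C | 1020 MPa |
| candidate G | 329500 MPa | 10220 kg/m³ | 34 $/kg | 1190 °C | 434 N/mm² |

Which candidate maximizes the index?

Screen on constraints: cost ≤ 62 $/kg; max service T ≥ 308 °C; σ_y ≥ 406 MPa. Survivors: candidate P, candidate Z, candidate G.
In SI units:
  candidate P: E = 401.3 GPa, ρ = 19300 kg/m³
  candidate Z: E = 113.7 GPa, ρ = 4510 kg/m³
  candidate G: E = 329.5 GPa, ρ = 10220 kg/m³
  candidate Z: M = 1.07×10⁻³
  candidate G: M = 0.676×10⁻³
  candidate P: M = 0.382×10⁻³
Candidate Z has the largest M.

candidate Z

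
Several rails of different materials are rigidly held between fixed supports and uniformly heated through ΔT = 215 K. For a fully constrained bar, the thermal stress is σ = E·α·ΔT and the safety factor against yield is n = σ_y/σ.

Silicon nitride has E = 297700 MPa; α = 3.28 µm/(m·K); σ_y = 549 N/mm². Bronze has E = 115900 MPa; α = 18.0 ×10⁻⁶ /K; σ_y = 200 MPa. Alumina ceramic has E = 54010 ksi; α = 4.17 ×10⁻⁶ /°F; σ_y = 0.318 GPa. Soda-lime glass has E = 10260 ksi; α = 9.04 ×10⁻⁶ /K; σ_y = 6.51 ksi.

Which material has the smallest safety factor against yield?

soda-lime glass

In consistent units (E in GPa, α in ×10⁻⁶/K, σ_y in MPa):
  silicon nitride: E = 297.7, α = 3.28, σ_y = 549.0 → σ = 210 MPa, n = 2.62
  bronze: E = 115.9, α = 18.0, σ_y = 200.0 → σ = 449 MPa, n = 0.446
  alumina ceramic: E = 372.4, α = 7.51, σ_y = 318.0 → σ = 601 MPa, n = 0.529
  soda-lime glass: E = 70.74, α = 9.04, σ_y = 44.88 → σ = 137 MPa, n = 0.326
Soda-lime glass has the lowest safety factor, n = 0.326.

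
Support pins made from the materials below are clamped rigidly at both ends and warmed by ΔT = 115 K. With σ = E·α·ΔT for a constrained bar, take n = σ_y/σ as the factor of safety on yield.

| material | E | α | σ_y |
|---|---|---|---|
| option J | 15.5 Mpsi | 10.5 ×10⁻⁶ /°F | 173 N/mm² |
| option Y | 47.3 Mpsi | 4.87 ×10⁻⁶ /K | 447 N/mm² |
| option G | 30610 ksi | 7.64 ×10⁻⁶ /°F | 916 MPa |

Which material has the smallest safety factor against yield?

option J

Per material, after unit conversion:
  option J: E = 106.9, α = 18.9, σ_y = 173.0 → σ = 232 MPa, n = 0.745
  option Y: E = 326.1, α = 4.87, σ_y = 447.0 → σ = 183 MPa, n = 2.45
  option G: E = 211.0, α = 13.8, σ_y = 916.0 → σ = 334 MPa, n = 2.74
Smallest n: option J with n = 0.745.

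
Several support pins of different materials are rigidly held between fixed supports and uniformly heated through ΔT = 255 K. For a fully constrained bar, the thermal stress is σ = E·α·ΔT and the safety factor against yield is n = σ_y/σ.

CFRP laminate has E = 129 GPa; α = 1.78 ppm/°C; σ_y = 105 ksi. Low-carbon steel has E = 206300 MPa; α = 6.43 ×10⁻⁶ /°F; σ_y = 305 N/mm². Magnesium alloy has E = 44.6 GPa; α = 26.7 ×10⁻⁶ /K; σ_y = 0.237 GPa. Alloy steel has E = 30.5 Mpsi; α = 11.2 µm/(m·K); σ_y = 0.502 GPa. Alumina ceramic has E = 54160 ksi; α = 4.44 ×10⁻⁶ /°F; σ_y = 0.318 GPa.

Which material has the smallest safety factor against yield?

alumina ceramic

In consistent units (E in GPa, α in ×10⁻⁶/K, σ_y in MPa):
  CFRP laminate: E = 129.0, α = 1.78, σ_y = 723.9 → σ = 58.6 MPa, n = 12.4
  low-carbon steel: E = 206.3, α = 11.6, σ_y = 305.0 → σ = 609 MPa, n = 0.501
  magnesium alloy: E = 44.60, α = 26.7, σ_y = 237.0 → σ = 304 MPa, n = 0.780
  alloy steel: E = 210.3, α = 11.2, σ_y = 502.0 → σ = 601 MPa, n = 0.836
  alumina ceramic: E = 373.4, α = 7.99, σ_y = 318.0 → σ = 761 MPa, n = 0.418
Smallest n: alumina ceramic with n = 0.418.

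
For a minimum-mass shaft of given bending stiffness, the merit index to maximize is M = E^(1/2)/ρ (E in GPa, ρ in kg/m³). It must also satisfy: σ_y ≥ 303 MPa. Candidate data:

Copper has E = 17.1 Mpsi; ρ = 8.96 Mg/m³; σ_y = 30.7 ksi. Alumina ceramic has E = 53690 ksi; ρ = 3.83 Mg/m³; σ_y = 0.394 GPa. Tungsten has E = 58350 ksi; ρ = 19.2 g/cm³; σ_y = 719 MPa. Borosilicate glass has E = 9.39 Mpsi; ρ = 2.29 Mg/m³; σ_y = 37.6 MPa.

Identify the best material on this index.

alumina ceramic

Screen on constraints: σ_y ≥ 303 MPa. Survivors: alumina ceramic, tungsten.
Normalizing units and computing the index:
  alumina ceramic: E = 370.2 GPa, ρ = 3830 kg/m³
  tungsten: E = 402.3 GPa, ρ = 19200 kg/m³
  alumina ceramic: M = 5.02×10⁻³
  tungsten: M = 1.04×10⁻³
The maximum is for alumina ceramic.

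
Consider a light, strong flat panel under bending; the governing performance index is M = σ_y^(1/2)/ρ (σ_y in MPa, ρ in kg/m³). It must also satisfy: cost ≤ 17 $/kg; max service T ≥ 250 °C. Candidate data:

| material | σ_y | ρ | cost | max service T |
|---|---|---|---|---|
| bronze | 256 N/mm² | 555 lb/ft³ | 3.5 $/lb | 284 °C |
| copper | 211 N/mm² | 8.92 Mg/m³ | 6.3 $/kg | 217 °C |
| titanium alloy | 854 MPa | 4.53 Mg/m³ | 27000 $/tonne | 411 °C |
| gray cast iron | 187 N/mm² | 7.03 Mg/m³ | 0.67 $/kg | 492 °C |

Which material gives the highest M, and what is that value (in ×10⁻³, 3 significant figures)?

Screen on constraints: cost ≤ 17 $/kg; max service T ≥ 250 °C. Survivors: bronze, gray cast iron.
After converting to SI:
  bronze: σ_y = 256.0 MPa, ρ = 8890 kg/m³
  gray cast iron: σ_y = 187.0 MPa, ρ = 7030 kg/m³
  gray cast iron: M = 1.95×10⁻³
  bronze: M = 1.80×10⁻³
The maximum is for gray cast iron.

gray cast iron, M = 1.95×10⁻³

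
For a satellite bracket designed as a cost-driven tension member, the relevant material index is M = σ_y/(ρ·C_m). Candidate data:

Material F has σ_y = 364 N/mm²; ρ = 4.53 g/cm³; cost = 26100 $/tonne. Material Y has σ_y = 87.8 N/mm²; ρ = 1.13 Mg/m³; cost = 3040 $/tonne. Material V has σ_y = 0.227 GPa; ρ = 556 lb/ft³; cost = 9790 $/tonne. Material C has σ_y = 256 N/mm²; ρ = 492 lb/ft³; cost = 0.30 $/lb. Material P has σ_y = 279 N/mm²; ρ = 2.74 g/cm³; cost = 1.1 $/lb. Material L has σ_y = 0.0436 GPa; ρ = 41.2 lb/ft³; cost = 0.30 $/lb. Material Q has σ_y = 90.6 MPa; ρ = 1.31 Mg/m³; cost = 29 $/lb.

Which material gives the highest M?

Putting every candidate on a common basis:
  material F: σ_y = 364.0 MPa, ρ = 4530 kg/m³, cost = 26.10 $/kg
  material Y: σ_y = 87.80 MPa, ρ = 1130 kg/m³, cost = 3.040 $/kg
  material V: σ_y = 227.0 MPa, ρ = 8906 kg/m³, cost = 9.790 $/kg
  material C: σ_y = 256.0 MPa, ρ = 7881 kg/m³, cost = 0.6614 $/kg
  material P: σ_y = 279.0 MPa, ρ = 2740 kg/m³, cost = 2.425 $/kg
  material L: σ_y = 43.60 MPa, ρ = 660.0 kg/m³, cost = 0.6614 $/kg
  material Q: σ_y = 90.60 MPa, ρ = 1310 kg/m³, cost = 63.93 $/kg
  material L: M = 99.9 kN·m per $
  material C: M = 49.1 kN·m per $
  material P: M = 42.0 kN·m per $
  material Y: M = 25.6 kN·m per $
  material F: M = 3.08 kN·m per $
  material V: M = 2.60 kN·m per $
  material Q: M = 1.08 kN·m per $
Highest index: material L.

material L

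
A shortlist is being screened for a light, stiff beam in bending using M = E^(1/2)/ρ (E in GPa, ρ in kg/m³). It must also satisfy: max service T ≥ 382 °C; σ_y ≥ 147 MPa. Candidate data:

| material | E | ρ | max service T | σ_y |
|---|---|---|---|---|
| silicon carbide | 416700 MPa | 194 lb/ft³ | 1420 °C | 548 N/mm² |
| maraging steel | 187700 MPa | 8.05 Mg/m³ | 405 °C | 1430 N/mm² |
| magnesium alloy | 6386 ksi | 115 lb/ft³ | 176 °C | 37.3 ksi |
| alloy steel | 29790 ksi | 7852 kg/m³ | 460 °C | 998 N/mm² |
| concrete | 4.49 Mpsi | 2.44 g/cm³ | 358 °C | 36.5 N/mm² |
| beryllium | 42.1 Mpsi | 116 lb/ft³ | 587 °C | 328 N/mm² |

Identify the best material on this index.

beryllium

Screen on constraints: max service T ≥ 382 °C; σ_y ≥ 147 MPa. Survivors: silicon carbide, maraging steel, alloy steel, beryllium.
In SI units:
  silicon carbide: E = 416.7 GPa, ρ = 3108 kg/m³
  maraging steel: E = 187.7 GPa, ρ = 8050 kg/m³
  alloy steel: E = 205.4 GPa, ρ = 7852 kg/m³
  beryllium: E = 290.3 GPa, ρ = 1858 kg/m³
  beryllium: M = 9.17×10⁻³
  silicon carbide: M = 6.57×10⁻³
  alloy steel: M = 1.83×10⁻³
  maraging steel: M = 1.70×10⁻³
Highest index: beryllium.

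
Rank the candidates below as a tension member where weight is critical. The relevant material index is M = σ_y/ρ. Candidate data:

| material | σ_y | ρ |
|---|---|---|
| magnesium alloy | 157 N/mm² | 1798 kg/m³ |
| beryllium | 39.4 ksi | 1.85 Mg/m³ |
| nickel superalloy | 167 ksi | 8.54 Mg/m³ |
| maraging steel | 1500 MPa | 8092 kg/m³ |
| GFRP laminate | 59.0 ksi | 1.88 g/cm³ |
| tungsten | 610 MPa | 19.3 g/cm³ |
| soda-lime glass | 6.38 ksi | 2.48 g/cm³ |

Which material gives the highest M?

Normalizing units and computing the index:
  magnesium alloy: σ_y = 157.0 MPa, ρ = 1798 kg/m³
  beryllium: σ_y = 271.7 MPa, ρ = 1850 kg/m³
  nickel superalloy: σ_y = 1151 MPa, ρ = 8540 kg/m³
  maraging steel: σ_y = 1500 MPa, ρ = 8092 kg/m³
  GFRP laminate: σ_y = 406.8 MPa, ρ = 1880 kg/m³
  tungsten: σ_y = 610.0 MPa, ρ = 19300 kg/m³
  soda-lime glass: σ_y = 43.99 MPa, ρ = 2480 kg/m³
  GFRP laminate: M = 216 kN·m/kg
  maraging steel: M = 185 kN·m/kg
  beryllium: M = 147 kN·m/kg
  nickel superalloy: M = 135 kN·m/kg
  magnesium alloy: M = 87.3 kN·m/kg
  tungsten: M = 31.6 kN·m/kg
  soda-lime glass: M = 17.7 kN·m/kg
The maximum is for GFRP laminate.

GFRP laminate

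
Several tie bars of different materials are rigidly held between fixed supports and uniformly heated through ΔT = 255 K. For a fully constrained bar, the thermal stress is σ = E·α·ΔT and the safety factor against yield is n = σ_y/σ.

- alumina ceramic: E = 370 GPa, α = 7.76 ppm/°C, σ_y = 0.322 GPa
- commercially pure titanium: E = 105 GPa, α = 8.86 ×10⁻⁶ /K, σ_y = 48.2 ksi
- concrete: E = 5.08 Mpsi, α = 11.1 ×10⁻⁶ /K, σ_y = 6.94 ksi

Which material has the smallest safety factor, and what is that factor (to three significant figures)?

In consistent units (E in GPa, α in ×10⁻⁶/K, σ_y in MPa):
  alumina ceramic: E = 370.0, α = 7.76, σ_y = 322.0 → σ = 732 MPa, n = 0.440
  commercially pure titanium: E = 105.0, α = 8.86, σ_y = 332.3 → σ = 237 MPa, n = 1.40
  concrete: E = 35.03, α = 11.1, σ_y = 47.85 → σ = 99.1 MPa, n = 0.483
Smallest n: alumina ceramic with n = 0.440.

alumina ceramic, n = 0.440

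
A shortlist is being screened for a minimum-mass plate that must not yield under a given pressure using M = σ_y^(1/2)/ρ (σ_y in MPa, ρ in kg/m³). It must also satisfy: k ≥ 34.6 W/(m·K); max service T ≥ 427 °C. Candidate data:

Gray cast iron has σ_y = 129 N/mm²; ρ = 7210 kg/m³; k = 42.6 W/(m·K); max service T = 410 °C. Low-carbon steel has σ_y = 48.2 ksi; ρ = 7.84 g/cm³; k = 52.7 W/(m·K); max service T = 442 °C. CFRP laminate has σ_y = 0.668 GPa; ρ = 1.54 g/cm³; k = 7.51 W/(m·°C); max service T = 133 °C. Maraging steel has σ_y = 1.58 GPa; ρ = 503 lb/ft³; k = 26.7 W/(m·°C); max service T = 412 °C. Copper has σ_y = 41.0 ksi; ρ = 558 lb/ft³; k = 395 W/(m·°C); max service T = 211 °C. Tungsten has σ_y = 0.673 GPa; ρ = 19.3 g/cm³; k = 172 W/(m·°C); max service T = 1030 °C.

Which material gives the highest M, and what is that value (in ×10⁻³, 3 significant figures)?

low-carbon steel, M = 2.33×10⁻³

Screen on constraints: k ≥ 34.6 W/(m·K); max service T ≥ 427 °C. Survivors: low-carbon steel, tungsten.
Convert each candidate to consistent units, then evaluate M:
  low-carbon steel: σ_y = 332.3 MPa, ρ = 7840 kg/m³
  tungsten: σ_y = 673.0 MPa, ρ = 19300 kg/m³
  low-carbon steel: M = 2.33×10⁻³
  tungsten: M = 1.34×10⁻³
Low-carbon steel ranks first.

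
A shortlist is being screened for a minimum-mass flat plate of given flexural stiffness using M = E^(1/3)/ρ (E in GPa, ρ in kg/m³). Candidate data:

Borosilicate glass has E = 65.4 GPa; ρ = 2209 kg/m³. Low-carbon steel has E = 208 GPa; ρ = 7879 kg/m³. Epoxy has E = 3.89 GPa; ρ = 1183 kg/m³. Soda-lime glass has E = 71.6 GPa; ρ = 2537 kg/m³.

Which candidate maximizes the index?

borosilicate glass

Evaluate M for each candidate:
  borosilicate glass: M = 1.82×10⁻³
  soda-lime glass: M = 1.64×10⁻³
  epoxy: M = 1.33×10⁻³
  low-carbon steel: M = 0.752×10⁻³
Borosilicate glass ranks first.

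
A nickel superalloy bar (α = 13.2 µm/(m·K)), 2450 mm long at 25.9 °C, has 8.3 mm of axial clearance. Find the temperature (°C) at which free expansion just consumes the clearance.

α·L₀·ΔT = 8.3 mm ⇒ ΔT = 8.3 / (13.2×10⁻⁶ × 2450.0) = 256.6 K.
T = 25.9 + 256.6 = 282.5 °C.

283 °C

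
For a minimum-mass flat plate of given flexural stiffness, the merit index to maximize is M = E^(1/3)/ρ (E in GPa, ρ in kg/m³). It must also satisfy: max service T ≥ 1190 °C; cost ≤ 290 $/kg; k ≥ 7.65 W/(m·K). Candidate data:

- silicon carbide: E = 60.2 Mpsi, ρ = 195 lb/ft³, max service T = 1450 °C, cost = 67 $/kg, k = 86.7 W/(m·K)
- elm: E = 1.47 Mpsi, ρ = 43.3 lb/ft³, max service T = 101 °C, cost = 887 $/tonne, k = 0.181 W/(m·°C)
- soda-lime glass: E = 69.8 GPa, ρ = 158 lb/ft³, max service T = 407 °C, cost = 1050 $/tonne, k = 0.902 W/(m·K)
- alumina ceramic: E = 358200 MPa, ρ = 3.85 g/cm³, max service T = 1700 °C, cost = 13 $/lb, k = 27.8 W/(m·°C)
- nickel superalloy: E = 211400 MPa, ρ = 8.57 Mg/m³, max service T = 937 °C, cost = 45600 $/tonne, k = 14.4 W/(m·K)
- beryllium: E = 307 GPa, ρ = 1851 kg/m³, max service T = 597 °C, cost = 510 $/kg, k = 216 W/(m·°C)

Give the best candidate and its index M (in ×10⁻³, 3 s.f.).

silicon carbide, M = 2.39×10⁻³

Screen on constraints: max service T ≥ 1190 °C; cost ≤ 290 $/kg; k ≥ 7.65 W/(m·K). Survivors: silicon carbide, alumina ceramic.
Normalizing units and computing the index:
  silicon carbide: E = 415.1 GPa, ρ = 3124 kg/m³
  alumina ceramic: E = 358.2 GPa, ρ = 3850 kg/m³
  silicon carbide: M = 2.39×10⁻³
  alumina ceramic: M = 1.84×10⁻³
Silicon carbide has the largest M.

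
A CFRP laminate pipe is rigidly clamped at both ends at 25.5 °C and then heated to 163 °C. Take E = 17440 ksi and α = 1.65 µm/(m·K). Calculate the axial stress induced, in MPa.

27.3 MPa

E = 17440 ksi = 120.2 GPa.
ΔT = 137.5 K. Constrained thermal stress σ = E·α·ΔT = 120.2×10³ MPa × 1.65×10⁻⁶ × 137.5 = 27.3 MPa (compressive).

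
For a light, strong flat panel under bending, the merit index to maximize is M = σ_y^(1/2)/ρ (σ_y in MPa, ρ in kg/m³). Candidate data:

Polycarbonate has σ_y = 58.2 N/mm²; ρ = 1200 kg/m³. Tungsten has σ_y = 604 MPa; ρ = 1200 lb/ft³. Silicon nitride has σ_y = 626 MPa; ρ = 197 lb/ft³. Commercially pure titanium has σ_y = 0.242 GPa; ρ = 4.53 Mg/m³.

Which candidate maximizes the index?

silicon nitride

Convert each candidate to consistent units, then evaluate M:
  polycarbonate: σ_y = 58.20 MPa, ρ = 1200 kg/m³
  tungsten: σ_y = 604.0 MPa, ρ = 19220 kg/m³
  silicon nitride: σ_y = 626.0 MPa, ρ = 3156 kg/m³
  commercially pure titanium: σ_y = 242.0 MPa, ρ = 4530 kg/m³
  silicon nitride: M = 7.93×10⁻³
  polycarbonate: M = 6.36×10⁻³
  commercially pure titanium: M = 3.43×10⁻³
  tungsten: M = 1.28×10⁻³
Highest index: silicon nitride.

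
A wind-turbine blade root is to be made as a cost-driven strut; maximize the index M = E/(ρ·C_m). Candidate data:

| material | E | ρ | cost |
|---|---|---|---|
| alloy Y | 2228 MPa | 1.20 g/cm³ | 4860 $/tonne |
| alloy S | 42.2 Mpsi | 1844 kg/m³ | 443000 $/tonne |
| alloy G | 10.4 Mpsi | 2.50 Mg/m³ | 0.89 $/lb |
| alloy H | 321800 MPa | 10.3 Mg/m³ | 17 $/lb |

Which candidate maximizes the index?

alloy G

In SI units:
  alloy Y: E = 2.228 GPa, ρ = 1200 kg/m³, cost = 4.860 $/kg
  alloy S: E = 291.0 GPa, ρ = 1844 kg/m³, cost = 443.0 $/kg
  alloy G: E = 71.71 GPa, ρ = 2500 kg/m³, cost = 1.962 $/kg
  alloy H: E = 321.8 GPa, ρ = 10300 kg/m³, cost = 37.48 $/kg
  alloy G: M = 14.6 MN·m per $
  alloy H: M = 0.834 MN·m per $
  alloy Y: M = 0.382 MN·m per $
  alloy S: M = 0.356 MN·m per $
Alloy G has the largest M.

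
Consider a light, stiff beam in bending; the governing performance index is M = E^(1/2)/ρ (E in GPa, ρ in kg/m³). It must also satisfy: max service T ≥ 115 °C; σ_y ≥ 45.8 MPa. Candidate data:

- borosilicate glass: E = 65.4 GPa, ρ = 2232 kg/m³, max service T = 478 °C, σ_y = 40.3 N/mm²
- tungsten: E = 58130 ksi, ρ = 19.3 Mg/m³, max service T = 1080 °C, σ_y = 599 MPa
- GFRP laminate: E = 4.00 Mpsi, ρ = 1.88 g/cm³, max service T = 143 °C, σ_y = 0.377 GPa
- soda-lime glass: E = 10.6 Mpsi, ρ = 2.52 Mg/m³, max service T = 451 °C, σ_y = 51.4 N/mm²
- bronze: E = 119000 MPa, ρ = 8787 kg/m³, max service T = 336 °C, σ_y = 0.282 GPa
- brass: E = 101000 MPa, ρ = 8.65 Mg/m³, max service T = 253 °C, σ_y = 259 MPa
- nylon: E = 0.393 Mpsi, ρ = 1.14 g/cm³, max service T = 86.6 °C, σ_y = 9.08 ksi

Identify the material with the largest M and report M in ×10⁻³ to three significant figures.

Screen on constraints: max service T ≥ 115 °C; σ_y ≥ 45.8 MPa. Survivors: tungsten, GFRP laminate, soda-lime glass, bronze, brass.
In SI units:
  tungsten: E = 400.8 GPa, ρ = 19300 kg/m³
  GFRP laminate: E = 27.58 GPa, ρ = 1880 kg/m³
  soda-lime glass: E = 73.08 GPa, ρ = 2520 kg/m³
  bronze: E = 119.0 GPa, ρ = 8787 kg/m³
  brass: E = 101.0 GPa, ρ = 8650 kg/m³
  soda-lime glass: M = 3.39×10⁻³
  GFRP laminate: M = 2.79×10⁻³
  bronze: M = 1.24×10⁻³
  brass: M = 1.16×10⁻³
  tungsten: M = 1.04×10⁻³
Highest index: soda-lime glass.

soda-lime glass, M = 3.39×10⁻³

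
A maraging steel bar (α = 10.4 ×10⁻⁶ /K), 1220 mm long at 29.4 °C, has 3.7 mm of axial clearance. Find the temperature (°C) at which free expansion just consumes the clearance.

α·L₀·ΔT = 3.7 mm ⇒ ΔT = 3.7 / (10.4×10⁻⁶ × 1220.0) = 291.6 K.
T = 29.4 + 291.6 = 321.0 °C.

321 °C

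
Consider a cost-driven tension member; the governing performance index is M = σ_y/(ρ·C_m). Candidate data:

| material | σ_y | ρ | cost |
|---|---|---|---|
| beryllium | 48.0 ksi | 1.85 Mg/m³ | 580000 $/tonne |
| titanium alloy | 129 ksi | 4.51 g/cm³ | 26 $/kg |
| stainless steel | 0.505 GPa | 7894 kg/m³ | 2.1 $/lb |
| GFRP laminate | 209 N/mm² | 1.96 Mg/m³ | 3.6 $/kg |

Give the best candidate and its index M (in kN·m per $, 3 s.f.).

After converting to SI:
  beryllium: σ_y = 330.9 MPa, ρ = 1850 kg/m³, cost = 580.0 $/kg
  titanium alloy: σ_y = 889.4 MPa, ρ = 4510 kg/m³, cost = 26.00 $/kg
  stainless steel: σ_y = 505.0 MPa, ρ = 7894 kg/m³, cost = 4.630 $/kg
  GFRP laminate: σ_y = 209.0 MPa, ρ = 1960 kg/m³, cost = 3.600 $/kg
  GFRP laminate: M = 29.6 kN·m per $
  stainless steel: M = 13.8 kN·m per $
  titanium alloy: M = 7.59 kN·m per $
  beryllium: M = 0.308 kN·m per $
GFRP laminate ranks first.

GFRP laminate, M = 29.6 kN·m per $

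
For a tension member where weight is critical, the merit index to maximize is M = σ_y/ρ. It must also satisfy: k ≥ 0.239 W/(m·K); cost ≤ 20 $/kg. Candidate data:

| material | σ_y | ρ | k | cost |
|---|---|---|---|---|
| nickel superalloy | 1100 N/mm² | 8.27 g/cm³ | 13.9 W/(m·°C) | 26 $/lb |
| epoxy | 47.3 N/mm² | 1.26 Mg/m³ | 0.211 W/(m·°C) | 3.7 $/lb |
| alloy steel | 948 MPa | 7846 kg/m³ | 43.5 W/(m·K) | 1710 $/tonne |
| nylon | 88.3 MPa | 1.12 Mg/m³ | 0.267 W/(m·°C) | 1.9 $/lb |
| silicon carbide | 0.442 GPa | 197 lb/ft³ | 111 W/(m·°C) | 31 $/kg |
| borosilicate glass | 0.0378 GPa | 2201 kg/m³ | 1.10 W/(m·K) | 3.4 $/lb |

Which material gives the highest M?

Screen on constraints: k ≥ 0.239 W/(m·K); cost ≤ 20 $/kg. Survivors: alloy steel, nylon, borosilicate glass.
Convert each candidate to consistent units, then evaluate M:
  alloy steel: σ_y = 948.0 MPa, ρ = 7846 kg/m³
  nylon: σ_y = 88.30 MPa, ρ = 1120 kg/m³
  borosilicate glass: σ_y = 37.80 MPa, ρ = 2201 kg/m³
  alloy steel: M = 121 kN·m/kg
  nylon: M = 78.8 kN·m/kg
  borosilicate glass: M = 17.2 kN·m/kg
Highest index: alloy steel.

alloy steel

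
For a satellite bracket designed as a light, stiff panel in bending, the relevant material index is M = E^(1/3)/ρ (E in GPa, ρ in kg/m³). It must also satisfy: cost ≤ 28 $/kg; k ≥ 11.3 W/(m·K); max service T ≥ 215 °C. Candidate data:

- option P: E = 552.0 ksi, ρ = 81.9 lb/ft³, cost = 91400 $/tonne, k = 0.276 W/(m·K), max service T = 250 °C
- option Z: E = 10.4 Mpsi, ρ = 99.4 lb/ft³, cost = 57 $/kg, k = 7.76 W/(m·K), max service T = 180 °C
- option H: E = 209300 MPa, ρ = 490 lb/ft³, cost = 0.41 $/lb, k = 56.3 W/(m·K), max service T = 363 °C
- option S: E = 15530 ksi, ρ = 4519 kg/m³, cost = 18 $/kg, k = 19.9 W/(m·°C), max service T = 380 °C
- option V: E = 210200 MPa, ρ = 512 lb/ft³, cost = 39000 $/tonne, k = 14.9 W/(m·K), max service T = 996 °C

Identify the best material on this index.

Screen on constraints: cost ≤ 28 $/kg; k ≥ 11.3 W/(m·K); max service T ≥ 215 °C. Survivors: option H, option S.
In SI units:
  option H: E = 209.3 GPa, ρ = 7849 kg/m³
  option S: E = 107.1 GPa, ρ = 4519 kg/m³
  option S: M = 1.05×10⁻³
  option H: M = 0.756×10⁻³
Option S has the largest M.

option S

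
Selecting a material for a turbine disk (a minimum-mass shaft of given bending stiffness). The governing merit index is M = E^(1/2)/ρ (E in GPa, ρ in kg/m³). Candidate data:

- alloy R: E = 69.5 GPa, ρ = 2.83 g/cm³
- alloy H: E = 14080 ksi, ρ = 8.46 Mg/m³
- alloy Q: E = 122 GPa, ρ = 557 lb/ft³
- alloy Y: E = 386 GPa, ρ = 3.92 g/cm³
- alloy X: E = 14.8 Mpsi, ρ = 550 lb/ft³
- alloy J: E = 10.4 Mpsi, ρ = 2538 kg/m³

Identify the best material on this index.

In SI units:
  alloy R: E = 69.50 GPa, ρ = 2830 kg/m³
  alloy H: E = 97.08 GPa, ρ = 8460 kg/m³
  alloy Q: E = 122.0 GPa, ρ = 8922 kg/m³
  alloy Y: E = 386.0 GPa, ρ = 3920 kg/m³
  alloy X: E = 102.0 GPa, ρ = 8810 kg/m³
  alloy J: E = 71.71 GPa, ρ = 2538 kg/m³
  alloy Y: M = 5.01×10⁻³
  alloy J: M = 3.34×10⁻³
  alloy R: M = 2.95×10⁻³
  alloy Q: M = 1.24×10⁻³
  alloy H: M = 1.16×10⁻³
  alloy X: M = 1.15×10⁻³
Highest index: alloy Y.

alloy Y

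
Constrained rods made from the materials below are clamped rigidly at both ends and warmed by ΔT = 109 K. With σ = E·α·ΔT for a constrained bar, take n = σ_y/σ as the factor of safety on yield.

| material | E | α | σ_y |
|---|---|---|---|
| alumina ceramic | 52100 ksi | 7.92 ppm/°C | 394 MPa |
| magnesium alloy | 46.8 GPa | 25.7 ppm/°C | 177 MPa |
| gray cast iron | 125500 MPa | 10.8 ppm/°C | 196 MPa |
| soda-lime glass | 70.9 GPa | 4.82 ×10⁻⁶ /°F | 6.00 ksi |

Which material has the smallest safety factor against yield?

Converting E to GPa, α to ×10⁻⁶/K, σ_y to MPa, then σ and n for each:
  alumina ceramic: E = 359.2, α = 7.92, σ_y = 394.0 → σ = 310 MPa, n = 1.27
  magnesium alloy: E = 46.80, α = 25.7, σ_y = 177.0 → σ = 131 MPa, n = 1.35
  gray cast iron: E = 125.5, α = 10.8, σ_y = 196.0 → σ = 148 MPa, n = 1.33
  soda-lime glass: E = 70.90, α = 8.68, σ_y = 41.37 → σ = 67.0 MPa, n = 0.617
The minimum is soda-lime glass at n = 0.617.

soda-lime glass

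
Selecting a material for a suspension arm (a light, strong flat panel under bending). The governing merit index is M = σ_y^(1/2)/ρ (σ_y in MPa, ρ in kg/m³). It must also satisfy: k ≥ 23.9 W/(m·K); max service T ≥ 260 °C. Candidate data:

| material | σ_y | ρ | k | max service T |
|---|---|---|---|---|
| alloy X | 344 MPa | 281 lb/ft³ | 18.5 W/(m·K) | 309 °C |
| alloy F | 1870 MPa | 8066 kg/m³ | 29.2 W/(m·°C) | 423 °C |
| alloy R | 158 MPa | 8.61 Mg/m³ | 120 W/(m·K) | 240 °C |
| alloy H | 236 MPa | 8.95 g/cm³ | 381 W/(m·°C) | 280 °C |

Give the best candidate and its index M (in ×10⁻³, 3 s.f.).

alloy F, M = 5.36×10⁻³

Screen on constraints: k ≥ 23.9 W/(m·K); max service T ≥ 260 °C. Survivors: alloy F, alloy H.
Convert each candidate to consistent units, then evaluate M:
  alloy F: σ_y = 1870 MPa, ρ = 8066 kg/m³
  alloy H: σ_y = 236.0 MPa, ρ = 8950 kg/m³
  alloy F: M = 5.36×10⁻³
  alloy H: M = 1.72×10⁻³
Alloy F has the largest M.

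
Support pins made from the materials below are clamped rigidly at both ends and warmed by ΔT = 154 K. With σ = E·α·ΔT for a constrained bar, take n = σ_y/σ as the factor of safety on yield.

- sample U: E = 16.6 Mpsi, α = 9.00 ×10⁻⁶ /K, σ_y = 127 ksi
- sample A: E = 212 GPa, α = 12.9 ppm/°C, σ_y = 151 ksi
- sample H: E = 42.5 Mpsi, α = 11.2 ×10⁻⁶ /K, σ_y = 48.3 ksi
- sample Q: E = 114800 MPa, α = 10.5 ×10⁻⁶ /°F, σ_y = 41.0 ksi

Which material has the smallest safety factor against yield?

Per material, after unit conversion:
  sample U: E = 114.5, α = 9.00, σ_y = 875.6 → σ = 159 MPa, n = 5.52
  sample A: E = 212.0, α = 12.9, σ_y = 1041 → σ = 421 MPa, n = 2.47
  sample H: E = 293.0, α = 11.2, σ_y = 333.0 → σ = 505 MPa, n = 0.659
  sample Q: E = 114.8, α = 18.9, σ_y = 282.7 → σ = 334 MPa, n = 0.846
Sample H has the lowest safety factor, n = 0.659.

sample H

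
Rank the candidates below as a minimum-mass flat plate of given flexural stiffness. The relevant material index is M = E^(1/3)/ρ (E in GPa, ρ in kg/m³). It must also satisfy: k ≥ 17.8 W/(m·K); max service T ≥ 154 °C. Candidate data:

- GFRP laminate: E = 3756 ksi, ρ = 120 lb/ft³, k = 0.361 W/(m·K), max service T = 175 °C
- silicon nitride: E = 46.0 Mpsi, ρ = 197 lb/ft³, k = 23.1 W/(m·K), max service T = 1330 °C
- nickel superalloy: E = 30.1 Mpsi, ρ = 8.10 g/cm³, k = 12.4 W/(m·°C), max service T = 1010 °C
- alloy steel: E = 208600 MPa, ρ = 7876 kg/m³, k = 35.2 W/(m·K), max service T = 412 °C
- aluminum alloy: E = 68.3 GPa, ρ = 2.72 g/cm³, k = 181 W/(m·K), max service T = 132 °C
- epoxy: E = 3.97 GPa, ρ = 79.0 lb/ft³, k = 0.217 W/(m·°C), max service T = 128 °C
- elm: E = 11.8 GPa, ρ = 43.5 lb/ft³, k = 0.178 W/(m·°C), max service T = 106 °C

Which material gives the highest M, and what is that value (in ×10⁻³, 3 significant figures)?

silicon nitride, M = 2.16×10⁻³

Screen on constraints: k ≥ 17.8 W/(m·K); max service T ≥ 154 °C. Survivors: silicon nitride, alloy steel.
In SI units:
  silicon nitride: E = 317.2 GPa, ρ = 3156 kg/m³
  alloy steel: E = 208.6 GPa, ρ = 7876 kg/m³
  silicon nitride: M = 2.16×10⁻³
  alloy steel: M = 0.753×10⁻³
Silicon nitride ranks first.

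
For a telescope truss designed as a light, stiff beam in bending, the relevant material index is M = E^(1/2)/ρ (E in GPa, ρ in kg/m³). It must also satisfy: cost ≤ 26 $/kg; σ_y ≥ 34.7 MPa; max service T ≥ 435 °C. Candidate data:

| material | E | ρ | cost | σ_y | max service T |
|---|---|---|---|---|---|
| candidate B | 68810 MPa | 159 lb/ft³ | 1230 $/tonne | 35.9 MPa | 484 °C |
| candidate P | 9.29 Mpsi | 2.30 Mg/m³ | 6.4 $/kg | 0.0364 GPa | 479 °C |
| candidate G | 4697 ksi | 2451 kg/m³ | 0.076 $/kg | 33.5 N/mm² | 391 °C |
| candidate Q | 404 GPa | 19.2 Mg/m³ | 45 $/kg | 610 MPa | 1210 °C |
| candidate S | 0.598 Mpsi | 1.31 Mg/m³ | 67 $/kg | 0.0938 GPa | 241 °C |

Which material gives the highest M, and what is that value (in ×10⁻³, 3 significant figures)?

Screen on constraints: cost ≤ 26 $/kg; σ_y ≥ 34.7 MPa; max service T ≥ 435 °C. Survivors: candidate B, candidate P.
Convert each candidate to consistent units, then evaluate M:
  candidate B: E = 68.81 GPa, ρ = 2547 kg/m³
  candidate P: E = 64.05 GPa, ρ = 2300 kg/m³
  candidate P: M = 3.48×10⁻³
  candidate B: M = 3.26×10⁻³
The maximum is for candidate P.

candidate P, M = 3.48×10⁻³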